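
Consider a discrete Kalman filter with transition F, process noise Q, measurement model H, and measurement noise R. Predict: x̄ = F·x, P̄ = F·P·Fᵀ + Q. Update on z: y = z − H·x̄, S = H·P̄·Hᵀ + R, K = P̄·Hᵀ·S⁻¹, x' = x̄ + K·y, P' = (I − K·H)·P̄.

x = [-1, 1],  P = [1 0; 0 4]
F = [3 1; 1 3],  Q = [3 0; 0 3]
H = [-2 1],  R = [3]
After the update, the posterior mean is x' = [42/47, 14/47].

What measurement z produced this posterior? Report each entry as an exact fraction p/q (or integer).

z = [-2]

x̄ = F·x = [-2, 2]
P̄ = F·P·Fᵀ + Q = [16 15; 15 40]
S = H·P̄·Hᵀ + R = [47]
K = P̄·Hᵀ·S⁻¹ = [-17/47; 10/47]
x' − x̄ = [136/47, -80/47] = K·y
y = (KᵀK)⁻¹·Kᵀ·(x' − x̄) = [-8]
z = y + H·x̄ = [-8] + [6] = [-2]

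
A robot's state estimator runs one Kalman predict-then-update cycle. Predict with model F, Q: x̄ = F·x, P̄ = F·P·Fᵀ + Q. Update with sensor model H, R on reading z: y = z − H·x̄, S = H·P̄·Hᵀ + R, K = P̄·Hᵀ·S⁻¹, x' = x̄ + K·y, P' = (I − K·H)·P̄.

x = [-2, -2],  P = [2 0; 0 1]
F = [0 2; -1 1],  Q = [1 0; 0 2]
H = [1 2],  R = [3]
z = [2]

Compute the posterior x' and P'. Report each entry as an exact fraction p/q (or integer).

x' = [-5/2, 2]
P' = [11/4 -1; -1 1]

x̄ = F·x = [-4, 0]
P̄ = F·P·Fᵀ + Q = [5 2; 2 5]
y = z − H·x̄ = [6]
S = H·P̄·Hᵀ + R = [36]
K = P̄·Hᵀ·S⁻¹ = [1/4; 1/3]
x' = x̄ + K·y = [-5/2, 2]
P' = (I − K·H)·P̄ = [11/4 -1; -1 1]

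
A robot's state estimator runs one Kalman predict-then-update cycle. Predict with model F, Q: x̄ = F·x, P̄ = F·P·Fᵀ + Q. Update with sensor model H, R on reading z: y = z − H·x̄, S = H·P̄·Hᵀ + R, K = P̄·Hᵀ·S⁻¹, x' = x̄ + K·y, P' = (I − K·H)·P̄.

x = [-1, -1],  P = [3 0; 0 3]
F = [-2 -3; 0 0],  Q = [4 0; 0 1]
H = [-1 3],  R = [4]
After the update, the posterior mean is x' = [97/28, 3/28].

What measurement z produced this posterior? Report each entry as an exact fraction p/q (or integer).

z = [-3]

x̄ = F·x = [5, 0]
P̄ = F·P·Fᵀ + Q = [43 0; 0 1]
S = H·P̄·Hᵀ + R = [56]
K = P̄·Hᵀ·S⁻¹ = [-43/56; 3/56]
x' − x̄ = [-43/28, 3/28] = K·y
y = (KᵀK)⁻¹·Kᵀ·(x' − x̄) = [2]
z = y + H·x̄ = [2] + [-5] = [-3]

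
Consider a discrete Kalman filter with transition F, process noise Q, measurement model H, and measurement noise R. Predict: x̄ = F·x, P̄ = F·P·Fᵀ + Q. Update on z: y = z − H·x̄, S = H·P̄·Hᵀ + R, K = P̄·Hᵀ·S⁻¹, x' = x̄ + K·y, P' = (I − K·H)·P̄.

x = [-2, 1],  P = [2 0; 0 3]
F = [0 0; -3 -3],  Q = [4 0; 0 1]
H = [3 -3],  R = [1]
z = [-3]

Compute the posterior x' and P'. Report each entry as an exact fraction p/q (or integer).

x' = [72/451, 525/451]
P' = [1660/451 1656/451; 1656/451 1702/451]

x̄ = F·x = [0, 3]
P̄ = F·P·Fᵀ + Q = [4 0; 0 46]
y = z − H·x̄ = [6]
S = H·P̄·Hᵀ + R = [451]
K = P̄·Hᵀ·S⁻¹ = [12/451; -138/451]
x' = x̄ + K·y = [72/451, 525/451]
P' = (I − K·H)·P̄ = [1660/451 1656/451; 1656/451 1702/451]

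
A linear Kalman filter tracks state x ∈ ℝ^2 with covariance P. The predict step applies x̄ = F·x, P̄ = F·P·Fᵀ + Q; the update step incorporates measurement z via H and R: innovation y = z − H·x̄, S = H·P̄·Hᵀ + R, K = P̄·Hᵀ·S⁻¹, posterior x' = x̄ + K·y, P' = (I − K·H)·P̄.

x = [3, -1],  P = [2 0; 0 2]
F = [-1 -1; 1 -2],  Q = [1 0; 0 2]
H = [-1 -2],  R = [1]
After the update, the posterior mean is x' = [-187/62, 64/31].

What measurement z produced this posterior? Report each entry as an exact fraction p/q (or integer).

z = [-1]

x̄ = F·x = [-2, 5]
P̄ = F·P·Fᵀ + Q = [5 2; 2 12]
S = H·P̄·Hᵀ + R = [62]
K = P̄·Hᵀ·S⁻¹ = [-9/62; -13/31]
x' − x̄ = [-63/62, -91/31] = K·y
y = (KᵀK)⁻¹·Kᵀ·(x' − x̄) = [7]
z = y + H·x̄ = [7] + [-8] = [-1]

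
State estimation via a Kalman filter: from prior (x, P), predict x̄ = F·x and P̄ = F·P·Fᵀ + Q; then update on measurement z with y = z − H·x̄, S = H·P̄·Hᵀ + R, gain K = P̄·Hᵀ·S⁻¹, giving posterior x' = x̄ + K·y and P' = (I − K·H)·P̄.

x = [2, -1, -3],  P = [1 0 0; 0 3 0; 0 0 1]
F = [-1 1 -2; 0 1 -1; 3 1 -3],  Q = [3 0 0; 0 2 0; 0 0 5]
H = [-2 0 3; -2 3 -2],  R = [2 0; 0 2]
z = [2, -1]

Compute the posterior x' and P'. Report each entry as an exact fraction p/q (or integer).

x' = [61/110, 626/935, 2053/1870]
P' = [266/55 281/55 343/110; 281/55 5322/935 3208/935; 343/110 3208/935 2082/935]

x̄ = F·x = [3, 2, 14]
P̄ = F·P·Fᵀ + Q = [11 5 6; 5 6 6; 6 6 26]
y = z − H·x̄ = [-34, 27]
S = H·P̄·Hᵀ + R = [208 -100; -100 120]
K = P̄·Hᵀ·S⁻¹ = [-7/44 -16/55; 7/187 -2/935; 83/374 -371/1870]
x' = x̄ + K·y = [61/110, 626/935, 2053/1870]
P' = (I − K·H)·P̄ = [266/55 281/55 343/110; 281/55 5322/935 3208/935; 343/110 3208/935 2082/935]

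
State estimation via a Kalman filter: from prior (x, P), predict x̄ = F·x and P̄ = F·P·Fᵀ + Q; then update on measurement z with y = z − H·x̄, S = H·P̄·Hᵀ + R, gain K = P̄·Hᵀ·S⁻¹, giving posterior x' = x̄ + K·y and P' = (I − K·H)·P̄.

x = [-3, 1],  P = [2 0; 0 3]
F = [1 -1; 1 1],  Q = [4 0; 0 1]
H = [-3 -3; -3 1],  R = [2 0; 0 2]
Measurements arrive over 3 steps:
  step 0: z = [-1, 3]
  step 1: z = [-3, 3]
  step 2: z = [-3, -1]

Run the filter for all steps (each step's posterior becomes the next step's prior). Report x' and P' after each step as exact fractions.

step 0: x̄ = F·x = [-4, -2]
step 0: P̄ = F·P·Fᵀ + Q = [9 -1; -1 6]
step 0: y = z − H·x̄ = [-19, -7]
step 0: S = H·P̄·Hᵀ + R = [119 57; 57 95]
step 0: K = P̄·Hᵀ·S⁻¹ = [-9/106 -491/2014; -51/212 963/4028]
step 0: x' = x̄ + K·y = [-685/1007, 1807/2014]
step 0: P' = (I − K·H)·P̄ = [137/1007 -80/1007; -80/1007 483/2014]
step 1: x̄ = F·x = [-3177/2014, 23/106]
step 1: P̄ = F·P·Fᵀ + Q = [9133/2014 -11/106; -11/106 129/106]
step 1: y = z − H·x̄ = [-7131/1007, -1963/1007]
step 1: S = H·P̄·Hᵀ + R = [52261/1007 36795/1007; 36795/1007 44965/1007]
step 1: K = P̄·Hᵀ·S⁻¹ = [-9333/98912 -10331/44960; -645/3091 288/1405]
step 1: x' = x̄ + K·y = [-114083/247280, 40031/30910]
step 1: P' = (I − K·H)·P̄ = [32299/247280 -2093/30910; -2093/30910 6393/30910]
step 2: x̄ = F·x = [-434331/247280, 41233/49456]
step 2: P̄ = F·P·Fᵀ + Q = [1106051/247280 -3769/49456; -3769/49456 59447/49456]
step 2: y = z − H·x̄ = [-713169/123640, -878219/123640]
step 2: S = H·P̄·Hᵀ + R = [3196231/61820 2237421/61820; 2237421/61820 2714831/61820]
step 2: K = P̄·Hᵀ·S⁻¹ = [-1403745/14846224 -3405253/14846224; -6185049/29692448 6064699/29692448]
step 2: x' = x̄ + K·y = [3104083/7423112, 8676897/14846224]
step 2: P' = (I − K·H)·P̄ = [242073/1855778 -500377/7423112; -500377/7423112 3062437/14846224]

step 0: x' = [-685/1007, 1807/2014], P' = [137/1007 -80/1007; -80/1007 483/2014]
step 1: x' = [-114083/247280, 40031/30910], P' = [32299/247280 -2093/30910; -2093/30910 6393/30910]
step 2: x' = [3104083/7423112, 8676897/14846224], P' = [242073/1855778 -500377/7423112; -500377/7423112 3062437/14846224]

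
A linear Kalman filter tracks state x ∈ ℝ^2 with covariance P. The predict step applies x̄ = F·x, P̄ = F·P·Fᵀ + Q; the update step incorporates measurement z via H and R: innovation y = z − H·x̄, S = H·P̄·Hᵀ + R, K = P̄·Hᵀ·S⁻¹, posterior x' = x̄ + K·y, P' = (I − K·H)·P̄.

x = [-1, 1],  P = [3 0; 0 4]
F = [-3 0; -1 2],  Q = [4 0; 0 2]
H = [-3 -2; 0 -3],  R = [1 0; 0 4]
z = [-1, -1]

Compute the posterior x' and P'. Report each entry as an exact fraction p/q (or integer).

x̄ = F·x = [3, 3]
P̄ = F·P·Fᵀ + Q = [31 9; 9 21]
y = z − H·x̄ = [14, 8]
S = H·P̄·Hᵀ + R = [472 207; 207 193]
K = P̄·Hᵀ·S⁻¹ = [-15834/48247 10233/48247; -276/48247 -15453/48247]
x' = x̄ + K·y = [4929/48247, 17253/48247]
P' = (I − K·H)·P̄ = [14374/48247 -13644/48247; -13644/48247 20604/48247]

x' = [4929/48247, 17253/48247]
P' = [14374/48247 -13644/48247; -13644/48247 20604/48247]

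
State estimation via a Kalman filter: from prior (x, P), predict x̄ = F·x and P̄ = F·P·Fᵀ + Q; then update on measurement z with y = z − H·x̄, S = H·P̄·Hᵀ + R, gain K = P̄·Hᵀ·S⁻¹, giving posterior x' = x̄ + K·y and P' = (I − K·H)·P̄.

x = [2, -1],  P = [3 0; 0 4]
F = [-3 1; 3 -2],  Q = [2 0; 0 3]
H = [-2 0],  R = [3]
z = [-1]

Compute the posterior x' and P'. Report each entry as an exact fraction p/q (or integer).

x' = [1/3, 2/9]
P' = [11/15 -7/9; -7/9 262/27]

x̄ = F·x = [-7, 8]
P̄ = F·P·Fᵀ + Q = [33 -35; -35 46]
y = z − H·x̄ = [-15]
S = H·P̄·Hᵀ + R = [135]
K = P̄·Hᵀ·S⁻¹ = [-22/45; 14/27]
x' = x̄ + K·y = [1/3, 2/9]
P' = (I − K·H)·P̄ = [11/15 -7/9; -7/9 262/27]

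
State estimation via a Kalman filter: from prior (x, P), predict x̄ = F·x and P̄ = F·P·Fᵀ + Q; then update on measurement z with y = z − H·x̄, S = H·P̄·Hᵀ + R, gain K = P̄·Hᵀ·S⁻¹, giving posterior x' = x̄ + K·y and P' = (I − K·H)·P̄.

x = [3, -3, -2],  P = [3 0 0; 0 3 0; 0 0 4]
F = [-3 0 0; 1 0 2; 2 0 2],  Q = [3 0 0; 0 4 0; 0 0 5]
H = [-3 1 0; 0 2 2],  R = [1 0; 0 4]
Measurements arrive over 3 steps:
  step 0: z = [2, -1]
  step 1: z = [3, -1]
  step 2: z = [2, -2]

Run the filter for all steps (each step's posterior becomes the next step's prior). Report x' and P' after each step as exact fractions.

step 0: x' = [-6579/6424, -768/803, 1049/3212], P' = [2721/6424 1491/1606 -2469/3212; 1491/1606 6632/2409 -5462/2409; -2469/3212 -5462/2409 13315/4818]
step 1: x' = [-32624199/41468024, 163591/398731, -19121339/20734012], P' = [16379853/41468024 687285/797462 -14449275/20734012; 687285/797462 1035764/398731 -837808/398731; -14449275/20734012 -837808/398731 26739787/10367006]
step 2: x' = [-4979025513/8440849630, 18701055/844084963, -4771114914/4220424815], P' = [6641486331/16881699260 3620254248/4220424815 -5859055881/8440849630; 3620254248/4220424815 10919612054/4220424815 -8838252753/4220424815; -5859055881/8440849630 -8838252753/4220424815 10865475434/4220424815]

step 0: x̄ = F·x = [-9, -1, 2]
step 0: P̄ = F·P·Fᵀ + Q = [30 -9 -18; -9 23 22; -18 22 33]
step 0: y = z − H·x̄ = [-24, -3]
step 0: S = H·P̄·Hᵀ + R = [348 252; 252 404]
step 0: K = P̄·Hᵀ·S⁻¹ = [-2199/6424 513/6424; -155/4818 195/803; 373/9636 797/3212]
step 0: x' = x̄ + K·y = [-6579/6424, -768/803, 1049/3212]
step 0: P' = (I − K·H)·P̄ = [2721/6424 1491/1606 -2469/3212; 1491/1606 6632/2409 -5462/2409; -2469/3212 -5462/2409 13315/4818]
step 1: x̄ = F·x = [19737/6424, -2383/6424, -4481/3212]
step 1: P̄ = F·P·Fᵀ + Q = [43761/6424 21465/6424 6651/3212; 21465/6424 239035/19272 70241/9636; 6651/3212 70241/9636 55885/4818]
step 1: y = z − H·x̄ = [40433/3212, 8133/3212]
step 1: S = H·P̄·Hᵀ + R = [263371/4818 33307/4818; 33307/4818 762811/4818]
step 1: K = P̄·Hᵀ·S⁻¹ = [-13400739/41468024 3420135/41468024; 9673/797462 98978/398731; -218191/20734012 4956779/20734012]
step 1: x' = x̄ + K·y = [-32624199/41468024, 163591/398731, -19121339/20734012]
step 1: P' = (I − K·H)·P̄ = [16379853/41468024 687285/797462 -14449275/20734012; 687285/797462 1035764/398731 -837808/398731; -14449275/20734012 -837808/398731 26739787/10367006]
step 2: x̄ = F·x = [97872597/41468024, -109109555/41468024, -70866877/20734012]
step 2: P̄ = F·P·Fᵀ + Q = [271822749/41468024 124251741/41468024 37556091/20734012; 124251741/41468024 494494341/41468024 143602499/20734012; 37556091/20734012 143602499/20734012 117376931/10367006]
step 2: y = z − H·x̄ = [242831697/20734012, 209375285/20734012]
step 2: S = H·P̄·Hᵀ + R = [559214165/10367006 91803785/10367006; 91803785/10367006 1579880085/10367006]
step 2: K = P̄·Hᵀ·S⁻¹ = [-5443442001/16881699260 276290523/3376339852; 11769862/844084963 2081359301/8440849630; -99337863/8440849630 2027222681/8440849630]
step 2: x' = x̄ + K·y = [-4979025513/8440849630, 18701055/844084963, -4771114914/4220424815]
step 2: P' = (I − K·H)·P̄ = [6641486331/16881699260 3620254248/4220424815 -5859055881/8440849630; 3620254248/4220424815 10919612054/4220424815 -8838252753/4220424815; -5859055881/8440849630 -8838252753/4220424815 10865475434/4220424815]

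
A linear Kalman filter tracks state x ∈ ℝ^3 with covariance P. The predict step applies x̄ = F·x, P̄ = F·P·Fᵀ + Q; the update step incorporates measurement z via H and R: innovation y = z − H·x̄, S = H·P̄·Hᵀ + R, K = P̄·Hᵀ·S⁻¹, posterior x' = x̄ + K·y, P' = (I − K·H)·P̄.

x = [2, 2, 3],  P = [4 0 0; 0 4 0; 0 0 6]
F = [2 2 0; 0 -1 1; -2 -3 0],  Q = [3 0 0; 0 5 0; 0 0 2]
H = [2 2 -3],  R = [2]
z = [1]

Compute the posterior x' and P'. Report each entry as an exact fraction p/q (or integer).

x̄ = F·x = [8, 1, -10]
P̄ = F·P·Fᵀ + Q = [35 -8 -40; -8 15 12; -40 12 54]
y = z − H·x̄ = [-47]
S = H·P̄·Hᵀ + R = [960]
K = P̄·Hᵀ·S⁻¹ = [29/160; -11/480; -109/480]
x' = x̄ + K·y = [-83/160, 997/480, 323/480]
P' = (I − K·H)·P̄ = [277/80 -321/80 -39/80; -321/80 3479/240 1681/240; -39/80 1681/240 1079/240]

x' = [-83/160, 997/480, 323/480]
P' = [277/80 -321/80 -39/80; -321/80 3479/240 1681/240; -39/80 1681/240 1079/240]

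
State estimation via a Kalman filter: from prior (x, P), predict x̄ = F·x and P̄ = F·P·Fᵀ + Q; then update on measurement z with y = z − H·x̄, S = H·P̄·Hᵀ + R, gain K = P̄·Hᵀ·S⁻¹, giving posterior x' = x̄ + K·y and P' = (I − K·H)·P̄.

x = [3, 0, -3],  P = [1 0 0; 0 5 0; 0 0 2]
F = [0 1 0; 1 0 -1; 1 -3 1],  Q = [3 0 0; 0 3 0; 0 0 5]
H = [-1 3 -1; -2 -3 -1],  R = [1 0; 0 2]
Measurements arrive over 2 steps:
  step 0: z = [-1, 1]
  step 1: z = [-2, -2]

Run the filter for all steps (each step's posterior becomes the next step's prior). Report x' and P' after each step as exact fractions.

step 0: x' = [-7163/6000, -271/6000, 2299/1200], P' = [44653/6000 -7399/6000 -13469/1200; -7399/6000 1717/6000 2327/1200; -13469/1200 2327/1200 4237/240]
step 1: x' = [21500349/71079974, -4686083/71079974, 103452711/71079974], P' = [226827815/142159948 -34003449/142159948 -304009291/142159948; -34003449/142159948 16771647/142159948 56053541/142159948; -304009291/142159948 56053541/142159948 502107327/142159948]

step 0: x̄ = F·x = [0, 6, 0]
step 0: P̄ = F·P·Fᵀ + Q = [8 0 -15; 0 6 -1; -15 -1 53]
step 0: y = z − H·x̄ = [-19, 19]
step 0: S = H·P̄·Hᵀ + R = [92 -30; -30 75]
step 0: K = P̄·Hᵀ·S⁻¹ = [33/400 59/3000; 61/400 -497/3000; -49/80 -307/600]
step 0: x' = x̄ + K·y = [-7163/6000, -271/6000, 2299/1200]
step 0: P' = (I − K·H)·P̄ = [44653/6000 -7399/6000 -13469/1200; -7399/6000 1717/6000 2327/1200; -13469/1200 2327/1200 4237/240]
step 1: x̄ = F·x = [-271/6000, -9329/3000, 343/400]
step 1: P̄ = F·P·Fᵀ + Q = [19717/6000 -9517/3000 -61/400; -9517/3000 75817/1500 -139/200; -61/400 -139/200 479/80]
step 1: y = z − H·x̄ = [3053/375, -63371/6000]
step 1: S = H·P̄·Hᵀ + R = [183028/375 -162481/375; -162481/375 2599117/6000]
step 1: K = P̄·Hᵀ·S⁻¹ = [-24828871/142159948 -5954499/35539987; 28264849/142159948 -4795198/35539987; -29937413/142159948 -7781171/35539987]
step 1: x' = x̄ + K·y = [21500349/71079974, -4686083/71079974, 103452711/71079974]
step 1: P' = (I − K·H)·P̄ = [226827815/142159948 -34003449/142159948 -304009291/142159948; -34003449/142159948 16771647/142159948 56053541/142159948; -304009291/142159948 56053541/142159948 502107327/142159948]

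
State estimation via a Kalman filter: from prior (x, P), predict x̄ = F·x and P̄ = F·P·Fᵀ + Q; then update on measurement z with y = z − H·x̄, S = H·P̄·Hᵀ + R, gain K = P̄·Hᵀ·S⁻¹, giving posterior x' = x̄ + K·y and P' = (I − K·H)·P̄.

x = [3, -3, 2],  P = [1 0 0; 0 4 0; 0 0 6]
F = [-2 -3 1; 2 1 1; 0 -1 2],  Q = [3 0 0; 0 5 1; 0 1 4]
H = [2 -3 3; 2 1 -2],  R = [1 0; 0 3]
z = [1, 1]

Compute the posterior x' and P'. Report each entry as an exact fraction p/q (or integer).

x' = [1201/569, 15497/2845, 24923/5690]
P' = [809/569 11186/2845 8672/2845; 11186/2845 390439/28450 315583/28450; 8672/2845 315583/28450 129713/14225]

x̄ = F·x = [5, 5, 7]
P̄ = F·P·Fᵀ + Q = [49 -10 24; -10 19 9; 24 9 32]
y = z − H·x̄ = [-15, 0]
S = H·P̄·Hᵀ + R = [902 116; 116 78]
K = P̄·Hᵀ·S⁻¹ = [548/2845 644/2845; -424/14225 -5669/28450; 4969/28450 -9943/28450]
x' = x̄ + K·y = [1201/569, 15497/2845, 24923/5690]
P' = (I − K·H)·P̄ = [809/569 11186/2845 8672/2845; 11186/2845 390439/28450 315583/28450; 8672/2845 315583/28450 129713/14225]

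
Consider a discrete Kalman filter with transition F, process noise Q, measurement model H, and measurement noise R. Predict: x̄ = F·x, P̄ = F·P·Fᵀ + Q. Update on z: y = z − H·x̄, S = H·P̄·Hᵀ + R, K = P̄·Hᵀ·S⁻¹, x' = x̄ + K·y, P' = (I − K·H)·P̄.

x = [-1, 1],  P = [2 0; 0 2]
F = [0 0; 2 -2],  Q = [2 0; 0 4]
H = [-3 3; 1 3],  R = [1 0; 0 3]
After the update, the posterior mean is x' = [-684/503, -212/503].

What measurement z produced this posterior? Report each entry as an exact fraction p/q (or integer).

x̄ = F·x = [0, -4]
P̄ = F·P·Fᵀ + Q = [2 0; 0 20]
S = H·P̄·Hᵀ + R = [199 174; 174 185]
K = P̄·Hᵀ·S⁻¹ = [-1458/6539 1442/6539; 660/6539 1500/6539]
x' − x̄ = [-684/503, 1800/503] = K·y
y = (KᵀK)⁻¹·Kᵀ·(x' − x̄) = [15, 9]
z = y + H·x̄ = [15, 9] + [-12, -12] = [3, -3]

z = [3, -3]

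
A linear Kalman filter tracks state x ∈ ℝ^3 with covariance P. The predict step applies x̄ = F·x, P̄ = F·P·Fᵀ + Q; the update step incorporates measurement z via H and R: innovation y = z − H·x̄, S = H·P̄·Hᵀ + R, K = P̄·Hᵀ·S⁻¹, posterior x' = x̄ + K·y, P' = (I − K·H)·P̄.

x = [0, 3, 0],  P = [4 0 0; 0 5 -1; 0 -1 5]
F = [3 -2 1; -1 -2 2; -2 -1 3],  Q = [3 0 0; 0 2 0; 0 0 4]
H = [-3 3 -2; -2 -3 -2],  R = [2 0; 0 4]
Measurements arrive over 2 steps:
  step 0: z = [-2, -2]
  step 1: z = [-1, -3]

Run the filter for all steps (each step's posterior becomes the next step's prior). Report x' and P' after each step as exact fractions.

step 0: x' = [-266618/171189, -46244/171189, 501161/171189], P' = [1494316/171189 235792/171189 -1831624/171189; 235792/171189 65476/171189 -274408/171189; -1831624/171189 -274408/171189 2308252/171189]
step 1: x' = [2622160858/2824034753, 12358613749/25416312777, -992890291/8472104259], P' = [7813179282/2824034753 1059743992/2824034753 -9577519736/2824034753; 1059743992/2824034753 5445188980/25416312777 -3160223608/8472104259; -9577519736/2824034753 -3160223608/8472104259 12777747796/2824034753]

step 0: x̄ = F·x = [-6, -6, -3]
step 0: P̄ = F·P·Fᵀ + Q = [68 24 8; 24 54 56; 8 56 76]
step 0: y = z − H·x̄ = [-8, -38]
step 0: S = H·P̄·Hᵀ + R = [396 378; 378 2090]
step 0: K = P̄·Hᵀ·S⁻¹ = [-56162/171189 -910/19021; 18934/171189 -3311/19021; 27572/171189 -3612/19021]
step 0: x' = x̄ + K·y = [-266618/171189, -46244/171189, 501161/171189]
step 0: P' = (I − K·H)·P̄ = [1494316/171189 235792/171189 -1831624/171189; 235792/171189 65476/171189 -274408/171189; -1831624/171189 -274408/171189 2308252/171189]
step 1: x̄ = F·x = [-68735/57063, 1361428/171189, 694321/57063]
step 1: P̄ = F·P·Fᵀ + Q = [423439/19021 -2686460/57063 -1397212/19021; -2686460/57063 21796534/171189 11054896/57063; -1397212/19021 11054896/57063 5785652/19021]
step 1: y = z − H·x̄ = [-236054/57063, 2441411/57063]
step 1: S = H·P̄·Hᵀ + R = [3920767/19021 -12771872/19021; -12771872/19021 69005030/19021]
step 1: K = P̄·Hᵀ·S⁻¹ = [-552633199/2824034753 87362233/2824034753; 371323378/2824034753 -1370801429/8472104259; 8420004/2824034753 -810058128/2824034753]
step 1: x' = x̄ + K·y = [2622160858/2824034753, 12358613749/25416312777, -992890291/8472104259]
step 1: P' = (I − K·H)·P̄ = [7813179282/2824034753 1059743992/2824034753 -9577519736/2824034753; 1059743992/2824034753 5445188980/25416312777 -3160223608/8472104259; -9577519736/2824034753 -3160223608/8472104259 12777747796/2824034753]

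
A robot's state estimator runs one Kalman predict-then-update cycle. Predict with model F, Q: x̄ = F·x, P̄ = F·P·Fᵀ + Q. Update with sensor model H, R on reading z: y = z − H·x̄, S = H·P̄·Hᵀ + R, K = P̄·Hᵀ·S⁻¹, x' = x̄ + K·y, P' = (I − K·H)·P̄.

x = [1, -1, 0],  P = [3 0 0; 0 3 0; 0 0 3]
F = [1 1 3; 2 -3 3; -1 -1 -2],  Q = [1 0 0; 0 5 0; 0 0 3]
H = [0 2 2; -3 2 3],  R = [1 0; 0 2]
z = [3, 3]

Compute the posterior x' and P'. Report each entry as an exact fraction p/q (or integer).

x̄ = F·x = [0, 5, 0]
P̄ = F·P·Fᵀ + Q = [34 24 -24; 24 71 -15; -24 -15 21]
y = z − H·x̄ = [-7, -7]
S = H·P̄·Hᵀ + R = [249 260; 260 745]
K = P̄·Hᵀ·S⁻¹ = [6552/23581 -31374/117905; 15388/23581 -4579/23581; -3672/23581 4605/23581]
x' = x̄ + K·y = [-9702/117905, 42242/23581, -6531/23581]
P' = (I − K·H)·P̄ = [55646/117905 -11010/23581 14286/23581; -11010/23581 65270/23581 -57576/23581; 14286/23581 -57576/23581 55740/23581]

x' = [-9702/117905, 42242/23581, -6531/23581]
P' = [55646/117905 -11010/23581 14286/23581; -11010/23581 65270/23581 -57576/23581; 14286/23581 -57576/23581 55740/23581]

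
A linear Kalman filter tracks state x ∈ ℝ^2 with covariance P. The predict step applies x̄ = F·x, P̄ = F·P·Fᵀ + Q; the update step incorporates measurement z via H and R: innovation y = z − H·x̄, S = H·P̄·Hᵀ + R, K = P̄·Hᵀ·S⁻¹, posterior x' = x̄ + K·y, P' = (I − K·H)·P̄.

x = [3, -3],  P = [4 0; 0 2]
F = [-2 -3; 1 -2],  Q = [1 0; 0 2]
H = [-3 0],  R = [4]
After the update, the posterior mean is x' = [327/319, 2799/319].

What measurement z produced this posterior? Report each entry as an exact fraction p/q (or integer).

z = [-3]

x̄ = F·x = [3, 9]
P̄ = F·P·Fᵀ + Q = [35 4; 4 14]
S = H·P̄·Hᵀ + R = [319]
K = P̄·Hᵀ·S⁻¹ = [-105/319; -12/319]
x' − x̄ = [-630/319, -72/319] = K·y
y = (KᵀK)⁻¹·Kᵀ·(x' − x̄) = [6]
z = y + H·x̄ = [6] + [-9] = [-3]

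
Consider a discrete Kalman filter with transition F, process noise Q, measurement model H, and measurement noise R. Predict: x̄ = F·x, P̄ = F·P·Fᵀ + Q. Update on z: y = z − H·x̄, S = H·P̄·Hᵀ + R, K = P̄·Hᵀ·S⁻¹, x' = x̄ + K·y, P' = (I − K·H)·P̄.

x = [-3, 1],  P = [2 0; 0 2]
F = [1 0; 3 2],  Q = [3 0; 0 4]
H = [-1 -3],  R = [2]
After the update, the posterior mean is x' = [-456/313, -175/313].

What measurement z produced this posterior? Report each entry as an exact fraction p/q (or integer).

x̄ = F·x = [-3, -7]
P̄ = F·P·Fᵀ + Q = [5 6; 6 30]
S = H·P̄·Hᵀ + R = [313]
K = P̄·Hᵀ·S⁻¹ = [-23/313; -96/313]
x' − x̄ = [483/313, 2016/313] = K·y
y = (KᵀK)⁻¹·Kᵀ·(x' − x̄) = [-21]
z = y + H·x̄ = [-21] + [24] = [3]

z = [3]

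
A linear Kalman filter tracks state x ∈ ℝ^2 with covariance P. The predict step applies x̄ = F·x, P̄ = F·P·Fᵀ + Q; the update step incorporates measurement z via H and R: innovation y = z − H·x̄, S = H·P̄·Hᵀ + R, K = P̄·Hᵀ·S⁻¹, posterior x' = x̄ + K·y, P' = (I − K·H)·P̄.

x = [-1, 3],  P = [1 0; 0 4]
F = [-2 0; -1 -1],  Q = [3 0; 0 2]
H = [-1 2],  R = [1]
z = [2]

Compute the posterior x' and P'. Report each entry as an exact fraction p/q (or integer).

x̄ = F·x = [2, -2]
P̄ = F·P·Fᵀ + Q = [7 2; 2 7]
y = z − H·x̄ = [8]
S = H·P̄·Hᵀ + R = [28]
K = P̄·Hᵀ·S⁻¹ = [-3/28; 3/7]
x' = x̄ + K·y = [8/7, 10/7]
P' = (I − K·H)·P̄ = [187/28 23/7; 23/7 13/7]

x' = [8/7, 10/7]
P' = [187/28 23/7; 23/7 13/7]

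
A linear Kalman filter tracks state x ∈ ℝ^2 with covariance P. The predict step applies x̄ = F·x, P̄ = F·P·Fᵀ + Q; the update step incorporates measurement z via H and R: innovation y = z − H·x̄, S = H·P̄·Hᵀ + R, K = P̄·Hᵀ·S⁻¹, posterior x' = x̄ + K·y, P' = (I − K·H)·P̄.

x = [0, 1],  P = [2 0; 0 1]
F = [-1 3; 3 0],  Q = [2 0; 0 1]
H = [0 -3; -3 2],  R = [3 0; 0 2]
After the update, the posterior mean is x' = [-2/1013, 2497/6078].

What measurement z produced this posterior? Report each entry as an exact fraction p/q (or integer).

z = [-1, 1]

x̄ = F·x = [3, 0]
P̄ = F·P·Fᵀ + Q = [13 -6; -6 19]
S = H·P̄·Hᵀ + R = [174 -168; -168 267]
K = P̄·Hᵀ·S⁻¹ = [-209/1013 -325/1013; -1937/6078 28/3039]
x' − x̄ = [-3041/1013, 2497/6078] = K·y
y = (KᵀK)⁻¹·Kᵀ·(x' − x̄) = [-1, 10]
z = y + H·x̄ = [-1, 10] + [0, -9] = [-1, 1]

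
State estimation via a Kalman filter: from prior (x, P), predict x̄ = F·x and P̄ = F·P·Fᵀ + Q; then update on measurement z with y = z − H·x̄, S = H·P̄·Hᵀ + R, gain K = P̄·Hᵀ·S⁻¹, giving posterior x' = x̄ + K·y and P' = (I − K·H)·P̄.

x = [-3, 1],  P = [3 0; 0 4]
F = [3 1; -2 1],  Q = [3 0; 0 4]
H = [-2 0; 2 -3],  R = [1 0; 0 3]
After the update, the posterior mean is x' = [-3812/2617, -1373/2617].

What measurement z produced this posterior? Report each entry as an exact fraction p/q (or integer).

z = [3, -1]

x̄ = F·x = [-8, 7]
P̄ = F·P·Fᵀ + Q = [34 -14; -14 20]
S = H·P̄·Hᵀ + R = [137 -220; -220 487]
K = P̄·Hᵀ·S⁻¹ = [-8916/18319 110/18319; -5724/18319 -5896/18319]
x' − x̄ = [17124/2617, -19692/2617] = K·y
y = (KᵀK)⁻¹·Kᵀ·(x' − x̄) = [-13, 36]
z = y + H·x̄ = [-13, 36] + [16, -37] = [3, -1]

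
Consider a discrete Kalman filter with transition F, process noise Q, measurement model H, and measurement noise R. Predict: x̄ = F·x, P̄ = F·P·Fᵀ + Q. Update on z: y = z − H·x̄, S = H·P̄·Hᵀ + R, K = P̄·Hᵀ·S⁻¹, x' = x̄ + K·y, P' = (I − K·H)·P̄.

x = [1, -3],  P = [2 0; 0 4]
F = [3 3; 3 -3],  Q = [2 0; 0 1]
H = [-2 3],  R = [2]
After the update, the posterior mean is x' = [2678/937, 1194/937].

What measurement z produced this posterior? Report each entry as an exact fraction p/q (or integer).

z = [-2]

x̄ = F·x = [-6, 12]
P̄ = F·P·Fᵀ + Q = [56 -18; -18 55]
S = H·P̄·Hᵀ + R = [937]
K = P̄·Hᵀ·S⁻¹ = [-166/937; 201/937]
x' − x̄ = [8300/937, -10050/937] = K·y
y = (KᵀK)⁻¹·Kᵀ·(x' − x̄) = [-50]
z = y + H·x̄ = [-50] + [48] = [-2]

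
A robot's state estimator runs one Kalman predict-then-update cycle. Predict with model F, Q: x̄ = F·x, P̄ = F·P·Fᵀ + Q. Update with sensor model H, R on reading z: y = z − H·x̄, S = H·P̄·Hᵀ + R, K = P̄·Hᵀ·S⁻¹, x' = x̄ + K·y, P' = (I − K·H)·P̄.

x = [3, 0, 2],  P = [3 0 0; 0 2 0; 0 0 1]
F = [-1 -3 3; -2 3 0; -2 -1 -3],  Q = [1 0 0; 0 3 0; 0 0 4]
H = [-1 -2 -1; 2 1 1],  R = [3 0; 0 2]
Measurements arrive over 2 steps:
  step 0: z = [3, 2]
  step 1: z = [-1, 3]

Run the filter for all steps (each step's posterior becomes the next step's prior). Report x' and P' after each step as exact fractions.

step 0: x' = [32970/6733, -2253/6733, -50475/6733], P' = [38991/13466 8343/13466 -70215/13466; 8343/13466 41403/13466 -67479/13466; -70215/13466 -67479/13466 211311/13466]
step 1: x' = [1203552452/833124871, -936856419/833124871, 995054126/833124871], P' = [2344680778/833124871 87107388/833124871 -3480036706/833124871; 87107388/833124871 1876441248/833124871 -2395999266/833124871; -3480036706/833124871 -2395999266/833124871 8766353638/833124871]

step 0: x̄ = F·x = [3, -6, -12]
step 0: P̄ = F·P·Fᵀ + Q = [31 -12 3; -12 33 6; 3 6 27]
step 0: y = z − H·x̄ = [-18, 14]
step 0: S = H·P̄·Hᵀ + R = [175 -122; -122 162]
step 0: K = P̄·Hᵀ·S⁻¹ = [2423/6733 8055/13466; -3945/6733 -4695/13466; -1023/6733 1701/13466]
step 0: x' = x̄ + K·y = [32970/6733, -2253/6733, -50475/6733]
step 0: P' = (I − K·H)·P̄ = [38991/13466 8343/13466 -70215/13466; 8343/13466 41403/13466 -67479/13466; -70215/13466 -67479/13466 211311/13466]
step 1: x̄ = F·x = [-177636/6733, -72699/6733, 87738/6733]
step 1: P̄ = F·P·Fᵀ + Q = [4012853/13466 -455637/13466 -917718/6733; -455637/13466 468873/13466 92202/6733; -917718/6733 92202/6733 469474/6733]
step 1: y = z − H·x̄ = [-242029/6733, 360432/6733]
step 1: S = H·P̄·Hᵀ + R = [2111887/13466 -2671119/13466; -2671119/13466 8690681/13466]
step 1: K = P̄·Hᵀ·S⁻¹ = [320380384/833124871 648216119/833124871; -481330206/833124871 -172671621/833124871; -164772800/833124871 -294859520/833124871]
step 1: x' = x̄ + K·y = [1203552452/833124871, -936856419/833124871, 995054126/833124871]
step 1: P' = (I − K·H)·P̄ = [2344680778/833124871 87107388/833124871 -3480036706/833124871; 87107388/833124871 1876441248/833124871 -2395999266/833124871; -3480036706/833124871 -2395999266/833124871 8766353638/833124871]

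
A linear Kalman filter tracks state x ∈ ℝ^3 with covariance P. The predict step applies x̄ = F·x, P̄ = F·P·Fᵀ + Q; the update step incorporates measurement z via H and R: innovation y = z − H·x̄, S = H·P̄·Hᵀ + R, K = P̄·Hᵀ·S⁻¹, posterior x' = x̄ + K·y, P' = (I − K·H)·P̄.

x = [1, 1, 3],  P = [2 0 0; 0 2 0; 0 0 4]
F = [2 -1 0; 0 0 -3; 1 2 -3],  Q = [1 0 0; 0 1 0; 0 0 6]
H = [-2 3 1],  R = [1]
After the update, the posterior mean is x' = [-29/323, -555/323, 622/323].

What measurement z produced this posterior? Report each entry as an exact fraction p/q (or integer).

z = [-3]

x̄ = F·x = [1, -9, -6]
P̄ = F·P·Fᵀ + Q = [11 0 0; 0 37 36; 0 36 52]
S = H·P̄·Hᵀ + R = [646]
K = P̄·Hᵀ·S⁻¹ = [-11/323; 147/646; 80/323]
x' − x̄ = [-352/323, 2352/323, 2560/323] = K·y
y = (KᵀK)⁻¹·Kᵀ·(x' − x̄) = [32]
z = y + H·x̄ = [32] + [-35] = [-3]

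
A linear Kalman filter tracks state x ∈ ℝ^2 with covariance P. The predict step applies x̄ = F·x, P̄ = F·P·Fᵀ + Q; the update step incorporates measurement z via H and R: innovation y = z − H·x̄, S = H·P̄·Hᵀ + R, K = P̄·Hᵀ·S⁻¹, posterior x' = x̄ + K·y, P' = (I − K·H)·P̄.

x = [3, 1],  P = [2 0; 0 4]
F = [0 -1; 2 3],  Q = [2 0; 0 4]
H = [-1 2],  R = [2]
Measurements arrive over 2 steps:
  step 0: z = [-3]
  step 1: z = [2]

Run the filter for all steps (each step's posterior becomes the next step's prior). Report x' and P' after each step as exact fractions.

step 0: x̄ = F·x = [-1, 9]
step 0: P̄ = F·P·Fᵀ + Q = [6 -12; -12 48]
step 0: y = z − H·x̄ = [-22]
step 0: S = H·P̄·Hᵀ + R = [248]
step 0: K = P̄·Hᵀ·S⁻¹ = [-15/124; 27/62]
step 0: x' = x̄ + K·y = [103/62, -18/31]
step 0: P' = (I − K·H)·P̄ = [147/62 33/31; 33/31 30/31]
step 1: x̄ = F·x = [18/31, 49/31]
step 1: P̄ = F·P·Fᵀ + Q = [92/31 -156/31; -156/31 1084/31]
step 1: y = z − H·x̄ = [-18/31]
step 1: S = H·P̄·Hᵀ + R = [5114/31]
step 1: K = P̄·Hᵀ·S⁻¹ = [-202/2557; 1162/2557]
step 1: x' = x̄ + K·y = [1602/2557, 3367/2557]
step 1: P' = (I − K·H)·P̄ = [4956/2557 2276/2557; 2276/2557 2300/2557]

step 0: x' = [103/62, -18/31], P' = [147/62 33/31; 33/31 30/31]
step 1: x' = [1602/2557, 3367/2557], P' = [4956/2557 2276/2557; 2276/2557 2300/2557]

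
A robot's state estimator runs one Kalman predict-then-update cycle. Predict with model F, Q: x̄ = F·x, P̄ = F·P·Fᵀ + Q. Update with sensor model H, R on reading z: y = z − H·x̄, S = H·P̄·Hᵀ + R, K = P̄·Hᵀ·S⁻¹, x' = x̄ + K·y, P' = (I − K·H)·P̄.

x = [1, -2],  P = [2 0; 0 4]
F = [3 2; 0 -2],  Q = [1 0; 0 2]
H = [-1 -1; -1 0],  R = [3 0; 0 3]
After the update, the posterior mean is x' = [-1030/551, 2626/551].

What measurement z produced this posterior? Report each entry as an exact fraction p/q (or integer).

z = [-3, 2]

x̄ = F·x = [-1, 4]
P̄ = F·P·Fᵀ + Q = [35 -16; -16 18]
S = H·P̄·Hᵀ + R = [24 19; 19 38]
K = P̄·Hᵀ·S⁻¹ = [-3/29 -479/551; -20/29 422/551]
x' − x̄ = [-479/551, 422/551] = K·y
y = (KᵀK)⁻¹·Kᵀ·(x' − x̄) = [0, 1]
z = y + H·x̄ = [0, 1] + [-3, 1] = [-3, 2]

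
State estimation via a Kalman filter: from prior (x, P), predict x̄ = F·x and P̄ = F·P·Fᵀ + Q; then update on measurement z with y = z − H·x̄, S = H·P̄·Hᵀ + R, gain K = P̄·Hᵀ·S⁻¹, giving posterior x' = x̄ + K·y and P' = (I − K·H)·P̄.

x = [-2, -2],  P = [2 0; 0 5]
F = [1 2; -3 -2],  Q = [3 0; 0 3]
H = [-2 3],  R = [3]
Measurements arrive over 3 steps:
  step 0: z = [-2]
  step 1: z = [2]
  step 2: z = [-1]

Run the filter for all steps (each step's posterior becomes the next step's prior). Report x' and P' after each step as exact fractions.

step 0: x' = [58/49, 5/28], P' = [201/49 18/7; 18/7 31/16]
step 1: x' = [-175150/254371, 49520/254371], P' = [585183/254371 356379/254371; 356379/254371 299685/254371]
step 2: x' = [37089889/63287535, 4192688/63287535], P' = [48509789/21095845 29521963/21095845; 29521963/21095845 24806396/21095845]

step 0: x̄ = F·x = [-6, 10]
step 0: P̄ = F·P·Fᵀ + Q = [25 -26; -26 41]
step 0: y = z − H·x̄ = [-44]
step 0: S = H·P̄·Hᵀ + R = [784]
step 0: K = P̄·Hᵀ·S⁻¹ = [-8/49; 25/112]
step 0: x' = x̄ + K·y = [58/49, 5/28]
step 0: P' = (I − K·H)·P̄ = [201/49 18/7; 18/7 31/16]
step 1: x̄ = F·x = [151/98, -383/98]
step 1: P̄ = F·P·Fᵀ + Q = [4927/196 -7963/196; -7963/196 15391/196]
step 1: y = z − H·x̄ = [1647/98]
step 1: S = H·P̄·Hᵀ + R = [254371/196]
step 1: K = P̄·Hᵀ·S⁻¹ = [-33743/254371; 62099/254371]
step 1: x' = x̄ + K·y = [-175150/254371, 49520/254371]
step 1: P' = (I − K·H)·P̄ = [585183/254371 356379/254371; 356379/254371 299685/254371]
step 2: x̄ = F·x = [-76110/254371, 426410/254371]
step 2: P̄ = F·P·Fᵀ + Q = [3972552/254371 -5805321/254371; -5805321/254371 11505048/254371]
step 2: y = z − H·x̄ = [-1685821/254371]
step 2: S = H·P̄·Hᵀ + R = [189862605/254371]
step 2: K = P̄·Hᵀ·S⁻¹ = [-8453689/63287535; 15375262/63287535]
step 2: x' = x̄ + K·y = [37089889/63287535, 4192688/63287535]
step 2: P' = (I − K·H)·P̄ = [48509789/21095845 29521963/21095845; 29521963/21095845 24806396/21095845]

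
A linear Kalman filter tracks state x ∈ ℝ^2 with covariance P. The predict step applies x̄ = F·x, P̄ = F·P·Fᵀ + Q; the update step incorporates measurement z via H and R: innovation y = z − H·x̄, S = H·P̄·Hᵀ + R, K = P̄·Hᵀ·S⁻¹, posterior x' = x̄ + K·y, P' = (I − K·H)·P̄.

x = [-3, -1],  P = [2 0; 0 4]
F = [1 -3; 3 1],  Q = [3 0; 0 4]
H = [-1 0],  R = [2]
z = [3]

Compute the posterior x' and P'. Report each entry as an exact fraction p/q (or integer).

x' = [-123/43, -412/43]
P' = [82/43 -12/43; -12/43 1082/43]

x̄ = F·x = [0, -10]
P̄ = F·P·Fᵀ + Q = [41 -6; -6 26]
y = z − H·x̄ = [3]
S = H·P̄·Hᵀ + R = [43]
K = P̄·Hᵀ·S⁻¹ = [-41/43; 6/43]
x' = x̄ + K·y = [-123/43, -412/43]
P' = (I − K·H)·P̄ = [82/43 -12/43; -12/43 1082/43]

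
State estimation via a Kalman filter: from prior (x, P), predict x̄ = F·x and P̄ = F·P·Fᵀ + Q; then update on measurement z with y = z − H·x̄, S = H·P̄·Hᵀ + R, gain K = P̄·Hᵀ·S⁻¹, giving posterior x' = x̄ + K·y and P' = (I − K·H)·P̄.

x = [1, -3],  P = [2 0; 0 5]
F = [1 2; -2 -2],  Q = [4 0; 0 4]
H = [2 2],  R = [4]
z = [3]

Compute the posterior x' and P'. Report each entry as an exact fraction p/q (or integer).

x' = [-50/11, 64/11]
P' = [282/11 -280/11; -280/11 288/11]

x̄ = F·x = [-5, 4]
P̄ = F·P·Fᵀ + Q = [26 -24; -24 32]
y = z − H·x̄ = [5]
S = H·P̄·Hᵀ + R = [44]
K = P̄·Hᵀ·S⁻¹ = [1/11; 4/11]
x' = x̄ + K·y = [-50/11, 64/11]
P' = (I − K·H)·P̄ = [282/11 -280/11; -280/11 288/11]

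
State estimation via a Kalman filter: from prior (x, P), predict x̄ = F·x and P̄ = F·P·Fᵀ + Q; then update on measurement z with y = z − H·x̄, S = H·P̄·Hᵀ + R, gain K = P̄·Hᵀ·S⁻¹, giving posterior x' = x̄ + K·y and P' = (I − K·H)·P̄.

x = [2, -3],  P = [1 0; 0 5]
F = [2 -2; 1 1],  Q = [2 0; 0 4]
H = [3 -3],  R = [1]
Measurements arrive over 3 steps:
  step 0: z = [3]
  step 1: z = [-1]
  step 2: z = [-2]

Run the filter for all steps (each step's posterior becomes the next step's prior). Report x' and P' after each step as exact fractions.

step 0: x̄ = F·x = [10, -1]
step 0: P̄ = F·P·Fᵀ + Q = [26 -8; -8 10]
step 0: y = z − H·x̄ = [-30]
step 0: S = H·P̄·Hᵀ + R = [469]
step 0: K = P̄·Hᵀ·S⁻¹ = [102/469; -54/469]
step 0: x' = x̄ + K·y = [1630/469, 1151/469]
step 0: P' = (I − K·H)·P̄ = [1790/469 1756/469; 1756/469 1774/469]
step 1: x̄ = F·x = [958/469, 2781/469]
step 1: P̄ = F·P·Fᵀ + Q = [1146/469 32/469; 32/469 8952/469]
step 1: y = z − H·x̄ = [5000/469]
step 1: S = H·P̄·Hᵀ + R = [90775/469]
step 1: K = P̄·Hᵀ·S⁻¹ = [3342/90775; -5352/18155]
step 1: x' = x̄ + K·y = [8842/3631, 10119/3631]
step 1: P' = (I − K·H)·P̄ = [197994/90775 39376/18155; 39376/18155 8232/3631]
step 2: x̄ = F·x = [-2554/3631, 18961/3631]
step 2: P̄ = F·P·Fᵀ + Q = [221686/90775 -15612/90775; -15612/90775 1160654/90775]
step 2: y = z − H·x̄ = [57283/3631]
step 2: S = H·P̄·Hᵀ + R = [12812851/90775]
step 2: K = P̄·Hᵀ·S⁻¹ = [711894/12812851; -3528798/12812851]
step 2: x' = x̄ + K·y = [2218508/12812851, 11237767/12812851]
step 2: P' = (I − K·H)·P̄ = [25707922/12812851 25470624/12812851; 25470624/12812851 26646890/12812851]

step 0: x' = [1630/469, 1151/469], P' = [1790/469 1756/469; 1756/469 1774/469]
step 1: x' = [8842/3631, 10119/3631], P' = [197994/90775 39376/18155; 39376/18155 8232/3631]
step 2: x' = [2218508/12812851, 11237767/12812851], P' = [25707922/12812851 25470624/12812851; 25470624/12812851 26646890/12812851]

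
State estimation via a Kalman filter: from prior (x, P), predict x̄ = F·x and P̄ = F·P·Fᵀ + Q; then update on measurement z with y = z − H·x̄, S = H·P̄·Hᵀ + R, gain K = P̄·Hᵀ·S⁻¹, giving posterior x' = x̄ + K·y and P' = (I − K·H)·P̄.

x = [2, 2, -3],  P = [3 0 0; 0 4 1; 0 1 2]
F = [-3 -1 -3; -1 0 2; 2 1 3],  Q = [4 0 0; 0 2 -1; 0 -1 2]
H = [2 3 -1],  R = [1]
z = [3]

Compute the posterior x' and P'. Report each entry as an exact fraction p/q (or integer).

x' = [1878/239, -1670/239, -1960/239]
P' = [6001/478 -2834/239 -5151/478; -2834/239 2865/239 2916/239; -5151/478 2916/239 7307/478]

x̄ = F·x = [1, -8, -3]
P̄ = F·P·Fᵀ + Q = [59 -5 -46; -5 13 7; -46 7 42]
y = z − H·x̄ = [22]
S = H·P̄·Hᵀ + R = [478]
K = P̄·Hᵀ·S⁻¹ = [149/478; 11/239; -113/478]
x' = x̄ + K·y = [1878/239, -1670/239, -1960/239]
P' = (I − K·H)·P̄ = [6001/478 -2834/239 -5151/478; -2834/239 2865/239 2916/239; -5151/478 2916/239 7307/478]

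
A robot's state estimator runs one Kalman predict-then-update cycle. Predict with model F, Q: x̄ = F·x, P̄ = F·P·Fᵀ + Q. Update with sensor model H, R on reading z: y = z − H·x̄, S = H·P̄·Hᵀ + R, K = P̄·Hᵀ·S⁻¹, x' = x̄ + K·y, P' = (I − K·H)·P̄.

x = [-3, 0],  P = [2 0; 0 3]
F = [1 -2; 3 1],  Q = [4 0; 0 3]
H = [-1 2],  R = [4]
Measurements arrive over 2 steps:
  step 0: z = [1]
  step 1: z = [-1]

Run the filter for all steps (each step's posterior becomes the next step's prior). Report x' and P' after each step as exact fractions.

step 0: x̄ = F·x = [-3, -9]
step 0: P̄ = F·P·Fᵀ + Q = [18 0; 0 24]
step 0: y = z − H·x̄ = [16]
step 0: S = H·P̄·Hᵀ + R = [118]
step 0: K = P̄·Hᵀ·S⁻¹ = [-9/59; 24/59]
step 0: x' = x̄ + K·y = [-321/59, -147/59]
step 0: P' = (I − K·H)·P̄ = [900/59 432/59; 432/59 264/59]
step 1: x̄ = F·x = [-27/59, -1110/59]
step 1: P̄ = F·P·Fᵀ + Q = [464/59 12/59; 12/59 11133/59]
step 1: y = z − H·x̄ = [2134/59]
step 1: S = H·P̄·Hᵀ + R = [45184/59]
step 1: K = P̄·Hᵀ·S⁻¹ = [-55/5648; 11127/22592]
step 1: x' = x̄ + K·y = [-2287/2824, -11289/11296]
step 1: P' = (I − K·H)·P̄ = [5501/706 10947/2824; 10947/2824 33021/11296]

step 0: x' = [-321/59, -147/59], P' = [900/59 432/59; 432/59 264/59]
step 1: x' = [-2287/2824, -11289/11296], P' = [5501/706 10947/2824; 10947/2824 33021/11296]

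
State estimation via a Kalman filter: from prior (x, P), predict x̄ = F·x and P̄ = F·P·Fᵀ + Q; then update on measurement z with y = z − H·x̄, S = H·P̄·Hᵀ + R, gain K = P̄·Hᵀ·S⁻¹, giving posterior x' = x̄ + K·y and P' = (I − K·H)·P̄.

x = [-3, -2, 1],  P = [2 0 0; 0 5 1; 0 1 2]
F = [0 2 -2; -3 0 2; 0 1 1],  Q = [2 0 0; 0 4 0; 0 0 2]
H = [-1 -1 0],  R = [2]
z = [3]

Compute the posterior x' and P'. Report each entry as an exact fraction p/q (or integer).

x̄ = F·x = [-6, 11, -1]
P̄ = F·P·Fᵀ + Q = [22 -4 6; -4 30 6; 6 6 11]
y = z − H·x̄ = [8]
S = H·P̄·Hᵀ + R = [46]
K = P̄·Hᵀ·S⁻¹ = [-9/23; -13/23; -6/23]
x' = x̄ + K·y = [-210/23, 149/23, -71/23]
P' = (I − K·H)·P̄ = [344/23 -326/23 30/23; -326/23 352/23 -18/23; 30/23 -18/23 181/23]

x' = [-210/23, 149/23, -71/23]
P' = [344/23 -326/23 30/23; -326/23 352/23 -18/23; 30/23 -18/23 181/23]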